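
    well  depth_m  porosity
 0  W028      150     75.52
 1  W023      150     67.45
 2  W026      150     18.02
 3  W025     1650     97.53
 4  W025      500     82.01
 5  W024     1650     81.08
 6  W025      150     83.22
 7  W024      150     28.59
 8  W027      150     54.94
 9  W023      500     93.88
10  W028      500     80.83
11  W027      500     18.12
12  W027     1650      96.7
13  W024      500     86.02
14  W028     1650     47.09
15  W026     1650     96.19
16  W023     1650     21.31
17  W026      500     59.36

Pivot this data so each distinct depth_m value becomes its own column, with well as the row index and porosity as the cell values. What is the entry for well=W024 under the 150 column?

28.59

Wide layout: rows indexed by well, columns are the 3 distinct depth_m values (150, 1650, 500).
Cell (well=W024, depth_m=150) draws from the long row where well=W024 and depth_m=150, which has porosity=28.59.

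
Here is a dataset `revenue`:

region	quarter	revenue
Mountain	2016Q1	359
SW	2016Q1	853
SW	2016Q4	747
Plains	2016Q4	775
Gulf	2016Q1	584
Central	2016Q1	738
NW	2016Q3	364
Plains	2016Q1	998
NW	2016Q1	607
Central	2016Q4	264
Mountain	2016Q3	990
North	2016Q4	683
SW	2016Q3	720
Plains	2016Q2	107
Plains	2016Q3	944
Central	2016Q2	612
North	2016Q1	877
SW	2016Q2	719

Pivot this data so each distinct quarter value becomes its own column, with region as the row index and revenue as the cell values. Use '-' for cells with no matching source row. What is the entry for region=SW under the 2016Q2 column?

The long row with region=SW, quarter=2016Q2 has revenue=719.

719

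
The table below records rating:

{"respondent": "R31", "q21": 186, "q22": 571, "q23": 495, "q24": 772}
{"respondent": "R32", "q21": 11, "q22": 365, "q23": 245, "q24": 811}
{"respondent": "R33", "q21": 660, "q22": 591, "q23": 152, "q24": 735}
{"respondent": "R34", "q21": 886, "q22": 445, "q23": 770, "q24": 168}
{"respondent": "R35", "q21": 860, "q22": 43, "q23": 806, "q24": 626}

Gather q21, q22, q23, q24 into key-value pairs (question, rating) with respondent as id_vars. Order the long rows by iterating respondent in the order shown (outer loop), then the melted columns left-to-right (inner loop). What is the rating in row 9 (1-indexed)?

20 rows total (5 × 4). Row 9: index ⌊(9-1)/4⌋ = 2 into respondent → R33; (9-1) mod 4 = 0 into the melted columns → q21.
So row 9 is (R33, q21, 660); rating = 660.

660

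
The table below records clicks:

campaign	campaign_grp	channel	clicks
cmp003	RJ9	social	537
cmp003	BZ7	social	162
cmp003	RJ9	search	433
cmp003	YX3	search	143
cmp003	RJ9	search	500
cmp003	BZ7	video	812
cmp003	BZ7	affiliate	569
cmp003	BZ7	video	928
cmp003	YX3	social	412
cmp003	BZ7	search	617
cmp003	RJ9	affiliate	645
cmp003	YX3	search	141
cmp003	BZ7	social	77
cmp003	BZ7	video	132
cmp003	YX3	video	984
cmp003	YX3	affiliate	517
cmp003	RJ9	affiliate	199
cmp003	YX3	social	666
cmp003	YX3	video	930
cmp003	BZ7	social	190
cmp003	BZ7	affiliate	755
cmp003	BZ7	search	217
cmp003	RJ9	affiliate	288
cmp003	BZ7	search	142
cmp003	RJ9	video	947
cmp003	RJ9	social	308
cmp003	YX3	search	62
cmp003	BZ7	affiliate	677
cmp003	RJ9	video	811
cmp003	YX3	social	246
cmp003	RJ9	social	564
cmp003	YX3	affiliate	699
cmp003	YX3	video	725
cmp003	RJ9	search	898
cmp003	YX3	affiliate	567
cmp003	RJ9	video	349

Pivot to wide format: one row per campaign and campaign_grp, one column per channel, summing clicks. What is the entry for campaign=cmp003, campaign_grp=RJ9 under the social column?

1409

Rows with campaign=cmp003, campaign_grp=RJ9 and channel=social: clicks values are 537, 308, 564.
537 + 308 + 564 = 1409.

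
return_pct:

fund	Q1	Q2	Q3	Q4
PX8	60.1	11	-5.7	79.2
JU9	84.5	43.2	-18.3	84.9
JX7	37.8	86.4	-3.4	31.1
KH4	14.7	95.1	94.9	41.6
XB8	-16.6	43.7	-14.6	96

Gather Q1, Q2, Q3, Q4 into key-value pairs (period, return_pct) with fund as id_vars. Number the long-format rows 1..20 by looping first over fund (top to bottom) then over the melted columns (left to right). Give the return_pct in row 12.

20 rows total (5 × 4). Row 12: index ⌊(12-1)/4⌋ = 2 into fund → JX7; (12-1) mod 4 = 3 into the melted columns → Q4.
So row 12 is (JX7, Q4, 31.1); return_pct = 31.1.

31.1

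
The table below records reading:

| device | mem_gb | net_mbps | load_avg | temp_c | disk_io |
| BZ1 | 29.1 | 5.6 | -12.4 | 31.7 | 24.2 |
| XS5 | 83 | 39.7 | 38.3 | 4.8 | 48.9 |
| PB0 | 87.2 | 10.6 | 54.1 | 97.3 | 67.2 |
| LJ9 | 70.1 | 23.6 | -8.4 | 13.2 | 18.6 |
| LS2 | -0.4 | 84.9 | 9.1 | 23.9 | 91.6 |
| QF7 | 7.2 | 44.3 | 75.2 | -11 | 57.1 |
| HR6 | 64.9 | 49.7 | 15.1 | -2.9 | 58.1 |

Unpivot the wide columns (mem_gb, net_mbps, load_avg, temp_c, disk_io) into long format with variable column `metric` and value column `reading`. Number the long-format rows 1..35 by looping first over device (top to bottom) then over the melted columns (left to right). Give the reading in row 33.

35 rows total (7 × 5). Row 33: index ⌊(33-1)/5⌋ = 6 into device → HR6; (33-1) mod 5 = 2 into the melted columns → load_avg.
So row 33 is (HR6, load_avg, 15.1); reading = 15.1.

15.1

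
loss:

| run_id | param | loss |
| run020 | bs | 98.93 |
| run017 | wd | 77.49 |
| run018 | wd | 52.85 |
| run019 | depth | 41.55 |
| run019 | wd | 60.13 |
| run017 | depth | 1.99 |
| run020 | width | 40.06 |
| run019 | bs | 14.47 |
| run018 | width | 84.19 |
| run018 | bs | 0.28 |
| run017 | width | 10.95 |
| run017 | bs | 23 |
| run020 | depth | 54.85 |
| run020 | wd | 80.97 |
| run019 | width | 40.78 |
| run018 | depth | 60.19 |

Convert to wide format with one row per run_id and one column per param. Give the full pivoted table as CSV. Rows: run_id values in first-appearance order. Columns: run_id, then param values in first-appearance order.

Columns: run_id plus the 4 distinct param values (bs, wd, depth, width).
For example, row run020 column bs takes loss=98.93 from the long row (run020, bs).

run_id,bs,wd,depth,width
run020,98.93,80.97,54.85,40.06
run017,23,77.49,1.99,10.95
run018,0.28,52.85,60.19,84.19
run019,14.47,60.13,41.55,40.78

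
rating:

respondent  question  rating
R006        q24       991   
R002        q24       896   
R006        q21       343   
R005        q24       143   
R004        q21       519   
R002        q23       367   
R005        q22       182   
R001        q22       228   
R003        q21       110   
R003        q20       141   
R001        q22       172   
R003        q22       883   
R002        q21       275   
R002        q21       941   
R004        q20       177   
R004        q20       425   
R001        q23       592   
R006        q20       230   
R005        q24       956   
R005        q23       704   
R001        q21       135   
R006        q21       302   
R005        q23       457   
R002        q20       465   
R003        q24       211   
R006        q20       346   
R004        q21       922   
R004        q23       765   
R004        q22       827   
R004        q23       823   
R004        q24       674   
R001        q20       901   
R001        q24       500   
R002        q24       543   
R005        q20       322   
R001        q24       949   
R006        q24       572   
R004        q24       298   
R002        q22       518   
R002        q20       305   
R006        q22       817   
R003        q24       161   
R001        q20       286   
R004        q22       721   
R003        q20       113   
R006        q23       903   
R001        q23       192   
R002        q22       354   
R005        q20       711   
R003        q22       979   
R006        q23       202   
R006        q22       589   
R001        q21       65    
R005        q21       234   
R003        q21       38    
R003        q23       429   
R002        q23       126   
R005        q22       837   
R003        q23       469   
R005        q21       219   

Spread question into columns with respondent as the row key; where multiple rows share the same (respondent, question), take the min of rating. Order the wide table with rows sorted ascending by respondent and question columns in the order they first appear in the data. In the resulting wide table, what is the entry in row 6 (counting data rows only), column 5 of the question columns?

230

With rows sorted ascending by respondent, row 6 is respondent=R006. question columns in first-appearance order: q24, q21, q23, q22, q20; column 5 is q20.
Long rows with respondent=R006, question=q20: min(230, 346) = 230.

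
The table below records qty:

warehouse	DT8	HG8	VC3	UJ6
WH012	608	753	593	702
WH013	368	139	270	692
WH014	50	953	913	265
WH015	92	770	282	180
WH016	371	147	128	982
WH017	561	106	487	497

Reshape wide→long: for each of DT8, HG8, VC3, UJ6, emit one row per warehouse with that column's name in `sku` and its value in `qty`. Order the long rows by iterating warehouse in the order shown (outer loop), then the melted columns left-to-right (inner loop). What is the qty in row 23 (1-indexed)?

24 rows total (6 × 4). Row 23: index ⌊(23-1)/4⌋ = 5 into warehouse → WH017; (23-1) mod 4 = 2 into the melted columns → VC3.
So row 23 is (WH017, VC3, 487); qty = 487.

487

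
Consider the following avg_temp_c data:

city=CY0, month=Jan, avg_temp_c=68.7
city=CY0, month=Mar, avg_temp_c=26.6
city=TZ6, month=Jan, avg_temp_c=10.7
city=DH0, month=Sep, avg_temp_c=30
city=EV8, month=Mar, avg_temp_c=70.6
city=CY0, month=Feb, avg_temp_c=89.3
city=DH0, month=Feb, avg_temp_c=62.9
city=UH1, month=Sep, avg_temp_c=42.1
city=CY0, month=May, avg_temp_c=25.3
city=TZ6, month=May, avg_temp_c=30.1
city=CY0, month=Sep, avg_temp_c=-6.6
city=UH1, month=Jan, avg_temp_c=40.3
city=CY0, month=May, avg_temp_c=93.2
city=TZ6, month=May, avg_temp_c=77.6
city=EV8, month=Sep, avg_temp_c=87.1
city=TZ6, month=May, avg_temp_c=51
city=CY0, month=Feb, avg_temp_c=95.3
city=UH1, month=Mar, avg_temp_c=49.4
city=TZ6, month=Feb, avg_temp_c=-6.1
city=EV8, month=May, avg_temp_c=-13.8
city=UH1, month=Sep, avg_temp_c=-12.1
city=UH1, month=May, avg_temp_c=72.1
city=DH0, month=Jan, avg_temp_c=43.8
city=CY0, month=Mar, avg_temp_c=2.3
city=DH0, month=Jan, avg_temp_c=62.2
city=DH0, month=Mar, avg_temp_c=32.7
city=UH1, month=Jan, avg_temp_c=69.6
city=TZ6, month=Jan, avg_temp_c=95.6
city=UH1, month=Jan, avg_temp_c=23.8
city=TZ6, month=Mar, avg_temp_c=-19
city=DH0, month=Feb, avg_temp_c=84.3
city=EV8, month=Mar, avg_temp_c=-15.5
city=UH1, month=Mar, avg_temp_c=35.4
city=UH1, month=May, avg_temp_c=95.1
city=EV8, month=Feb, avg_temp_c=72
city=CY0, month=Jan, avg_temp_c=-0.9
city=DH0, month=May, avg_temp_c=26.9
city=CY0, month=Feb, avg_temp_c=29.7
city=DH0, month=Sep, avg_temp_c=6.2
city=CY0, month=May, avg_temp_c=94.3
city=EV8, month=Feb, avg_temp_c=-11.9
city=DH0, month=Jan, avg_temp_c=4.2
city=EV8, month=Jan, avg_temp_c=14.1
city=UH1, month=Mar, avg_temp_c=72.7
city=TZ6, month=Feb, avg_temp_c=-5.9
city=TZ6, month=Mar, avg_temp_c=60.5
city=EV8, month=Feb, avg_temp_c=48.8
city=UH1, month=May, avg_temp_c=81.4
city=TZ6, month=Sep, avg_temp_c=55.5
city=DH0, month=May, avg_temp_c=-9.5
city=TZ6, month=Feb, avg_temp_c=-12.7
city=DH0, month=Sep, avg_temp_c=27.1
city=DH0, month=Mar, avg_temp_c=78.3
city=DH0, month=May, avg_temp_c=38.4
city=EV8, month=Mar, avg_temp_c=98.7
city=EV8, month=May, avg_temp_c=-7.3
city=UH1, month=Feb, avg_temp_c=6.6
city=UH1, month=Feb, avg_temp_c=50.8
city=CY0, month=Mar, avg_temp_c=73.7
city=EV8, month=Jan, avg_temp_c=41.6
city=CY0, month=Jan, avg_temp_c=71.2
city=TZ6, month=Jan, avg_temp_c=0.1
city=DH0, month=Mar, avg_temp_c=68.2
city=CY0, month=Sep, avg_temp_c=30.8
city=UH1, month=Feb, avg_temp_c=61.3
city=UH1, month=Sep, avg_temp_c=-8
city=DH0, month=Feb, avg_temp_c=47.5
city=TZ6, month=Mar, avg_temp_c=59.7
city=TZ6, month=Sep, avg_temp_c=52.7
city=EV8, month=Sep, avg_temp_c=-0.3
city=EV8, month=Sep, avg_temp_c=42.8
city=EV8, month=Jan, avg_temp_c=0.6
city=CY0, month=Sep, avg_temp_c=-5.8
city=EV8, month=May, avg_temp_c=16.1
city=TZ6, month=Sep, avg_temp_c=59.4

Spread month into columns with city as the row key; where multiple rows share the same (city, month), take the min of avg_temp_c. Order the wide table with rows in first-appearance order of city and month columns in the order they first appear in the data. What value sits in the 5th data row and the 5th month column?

With rows in first-appearance order of city, row 5 is city=UH1. month columns in first-appearance order: Jan, Mar, Sep, Feb, May; column 5 is May.
Long rows with city=UH1, month=May: min(72.1, 95.1, 81.4) = 72.1.

72.1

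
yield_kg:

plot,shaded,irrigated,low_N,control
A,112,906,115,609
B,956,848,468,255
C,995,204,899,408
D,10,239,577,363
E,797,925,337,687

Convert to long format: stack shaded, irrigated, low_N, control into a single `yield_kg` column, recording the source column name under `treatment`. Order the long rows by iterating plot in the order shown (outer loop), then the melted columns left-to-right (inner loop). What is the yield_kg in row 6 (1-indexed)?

848

20 rows total (5 × 4). Row 6: index ⌊(6-1)/4⌋ = 1 into plot → B; (6-1) mod 4 = 1 into the melted columns → irrigated.
So row 6 is (B, irrigated, 848); yield_kg = 848.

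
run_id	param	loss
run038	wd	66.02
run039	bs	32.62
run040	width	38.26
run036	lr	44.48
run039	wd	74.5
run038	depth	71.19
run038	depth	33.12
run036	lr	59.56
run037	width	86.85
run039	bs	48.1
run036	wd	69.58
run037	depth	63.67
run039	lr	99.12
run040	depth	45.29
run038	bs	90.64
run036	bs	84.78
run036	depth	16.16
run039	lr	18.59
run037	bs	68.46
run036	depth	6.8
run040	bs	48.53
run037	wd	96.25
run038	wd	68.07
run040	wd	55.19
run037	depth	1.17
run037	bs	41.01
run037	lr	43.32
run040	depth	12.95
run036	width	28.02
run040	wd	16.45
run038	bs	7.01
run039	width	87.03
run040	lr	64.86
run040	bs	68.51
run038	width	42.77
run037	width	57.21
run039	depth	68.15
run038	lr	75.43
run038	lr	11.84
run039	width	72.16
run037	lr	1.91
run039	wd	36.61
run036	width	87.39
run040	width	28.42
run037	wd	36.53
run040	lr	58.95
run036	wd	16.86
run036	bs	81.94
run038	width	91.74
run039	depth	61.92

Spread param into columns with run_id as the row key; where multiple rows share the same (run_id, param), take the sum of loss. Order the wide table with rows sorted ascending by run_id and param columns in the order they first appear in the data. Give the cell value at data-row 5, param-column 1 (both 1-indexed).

With rows sorted ascending by run_id, row 5 is run_id=run040. param columns in first-appearance order: wd, bs, width, lr, depth; column 1 is wd.
Long rows with run_id=run040, param=wd: 55.19 + 16.45 = 71.64.

71.64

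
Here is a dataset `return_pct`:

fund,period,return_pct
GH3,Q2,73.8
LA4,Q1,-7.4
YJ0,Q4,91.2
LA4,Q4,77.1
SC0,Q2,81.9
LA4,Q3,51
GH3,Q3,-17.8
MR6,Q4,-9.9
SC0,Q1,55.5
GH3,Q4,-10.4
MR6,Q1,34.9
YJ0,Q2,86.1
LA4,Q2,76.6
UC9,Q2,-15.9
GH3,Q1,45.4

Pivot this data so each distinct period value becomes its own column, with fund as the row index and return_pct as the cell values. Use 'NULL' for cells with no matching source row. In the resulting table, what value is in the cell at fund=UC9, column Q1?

No long-format row has fund=UC9 and period=Q1, so the cell is NULL.

NULL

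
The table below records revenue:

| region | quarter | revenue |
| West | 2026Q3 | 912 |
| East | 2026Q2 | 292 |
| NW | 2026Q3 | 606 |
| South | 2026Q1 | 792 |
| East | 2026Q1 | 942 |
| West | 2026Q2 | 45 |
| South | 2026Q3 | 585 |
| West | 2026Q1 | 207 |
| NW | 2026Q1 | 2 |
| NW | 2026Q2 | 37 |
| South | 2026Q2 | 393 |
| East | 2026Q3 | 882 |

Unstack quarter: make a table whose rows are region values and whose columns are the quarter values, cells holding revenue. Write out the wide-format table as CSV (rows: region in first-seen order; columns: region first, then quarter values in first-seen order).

region,2026Q3,2026Q2,2026Q1
West,912,45,207
East,882,292,942
NW,606,37,2
South,585,393,792

Columns: region plus the 3 distinct quarter values (2026Q3, 2026Q2, 2026Q1).
For example, row West column 2026Q3 takes revenue=912 from the long row (West, 2026Q3).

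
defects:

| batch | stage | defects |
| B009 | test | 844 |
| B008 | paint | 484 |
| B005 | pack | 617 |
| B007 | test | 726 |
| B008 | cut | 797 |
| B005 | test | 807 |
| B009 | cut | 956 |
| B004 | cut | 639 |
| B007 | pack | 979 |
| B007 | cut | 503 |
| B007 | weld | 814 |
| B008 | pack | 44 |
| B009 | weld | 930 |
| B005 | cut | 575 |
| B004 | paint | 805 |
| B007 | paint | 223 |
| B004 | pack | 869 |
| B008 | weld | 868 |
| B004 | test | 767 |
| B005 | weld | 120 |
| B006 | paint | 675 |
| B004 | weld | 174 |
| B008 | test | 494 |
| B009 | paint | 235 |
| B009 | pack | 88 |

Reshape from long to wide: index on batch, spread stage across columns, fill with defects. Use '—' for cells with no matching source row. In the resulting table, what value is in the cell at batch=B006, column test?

No long-format row has batch=B006 and stage=test, so the cell is —.

—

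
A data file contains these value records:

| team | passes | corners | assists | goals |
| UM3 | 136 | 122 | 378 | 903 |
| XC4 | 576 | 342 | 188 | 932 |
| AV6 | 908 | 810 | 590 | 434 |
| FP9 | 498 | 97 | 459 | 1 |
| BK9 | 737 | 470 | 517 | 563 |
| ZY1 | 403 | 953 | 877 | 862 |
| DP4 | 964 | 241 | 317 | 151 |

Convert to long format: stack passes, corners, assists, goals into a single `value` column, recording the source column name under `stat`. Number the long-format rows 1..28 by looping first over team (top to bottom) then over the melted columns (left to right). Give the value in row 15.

28 rows total (7 × 4). Row 15: index ⌊(15-1)/4⌋ = 3 into team → FP9; (15-1) mod 4 = 2 into the melted columns → assists.
So row 15 is (FP9, assists, 459); value = 459.

459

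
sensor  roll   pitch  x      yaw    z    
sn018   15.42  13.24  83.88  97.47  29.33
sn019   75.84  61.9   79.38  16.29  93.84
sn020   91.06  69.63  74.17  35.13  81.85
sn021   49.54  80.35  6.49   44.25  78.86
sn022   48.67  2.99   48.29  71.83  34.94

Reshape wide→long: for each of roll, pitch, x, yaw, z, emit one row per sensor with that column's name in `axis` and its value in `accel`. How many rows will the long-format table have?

25

5 sensor values × 5 melted columns = 25 rows.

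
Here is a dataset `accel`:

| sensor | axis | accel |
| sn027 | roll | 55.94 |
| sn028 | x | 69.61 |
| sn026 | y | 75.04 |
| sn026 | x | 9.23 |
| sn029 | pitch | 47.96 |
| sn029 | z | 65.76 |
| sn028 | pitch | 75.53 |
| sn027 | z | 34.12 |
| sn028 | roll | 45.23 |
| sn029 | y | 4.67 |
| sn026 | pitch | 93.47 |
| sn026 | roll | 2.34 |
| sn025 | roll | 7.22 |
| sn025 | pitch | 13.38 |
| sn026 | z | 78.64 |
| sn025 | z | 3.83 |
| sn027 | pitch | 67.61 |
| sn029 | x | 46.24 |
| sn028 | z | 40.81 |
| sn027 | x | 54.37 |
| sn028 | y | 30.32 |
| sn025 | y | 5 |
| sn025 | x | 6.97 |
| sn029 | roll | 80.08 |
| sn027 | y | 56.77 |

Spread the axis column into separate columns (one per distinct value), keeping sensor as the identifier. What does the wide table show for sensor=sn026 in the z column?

78.64

Wide layout: rows indexed by sensor, columns are the 5 distinct axis values (roll, x, y, pitch, z).
Cell (sensor=sn026, axis=z) draws from the long row where sensor=sn026 and axis=z, which has accel=78.64.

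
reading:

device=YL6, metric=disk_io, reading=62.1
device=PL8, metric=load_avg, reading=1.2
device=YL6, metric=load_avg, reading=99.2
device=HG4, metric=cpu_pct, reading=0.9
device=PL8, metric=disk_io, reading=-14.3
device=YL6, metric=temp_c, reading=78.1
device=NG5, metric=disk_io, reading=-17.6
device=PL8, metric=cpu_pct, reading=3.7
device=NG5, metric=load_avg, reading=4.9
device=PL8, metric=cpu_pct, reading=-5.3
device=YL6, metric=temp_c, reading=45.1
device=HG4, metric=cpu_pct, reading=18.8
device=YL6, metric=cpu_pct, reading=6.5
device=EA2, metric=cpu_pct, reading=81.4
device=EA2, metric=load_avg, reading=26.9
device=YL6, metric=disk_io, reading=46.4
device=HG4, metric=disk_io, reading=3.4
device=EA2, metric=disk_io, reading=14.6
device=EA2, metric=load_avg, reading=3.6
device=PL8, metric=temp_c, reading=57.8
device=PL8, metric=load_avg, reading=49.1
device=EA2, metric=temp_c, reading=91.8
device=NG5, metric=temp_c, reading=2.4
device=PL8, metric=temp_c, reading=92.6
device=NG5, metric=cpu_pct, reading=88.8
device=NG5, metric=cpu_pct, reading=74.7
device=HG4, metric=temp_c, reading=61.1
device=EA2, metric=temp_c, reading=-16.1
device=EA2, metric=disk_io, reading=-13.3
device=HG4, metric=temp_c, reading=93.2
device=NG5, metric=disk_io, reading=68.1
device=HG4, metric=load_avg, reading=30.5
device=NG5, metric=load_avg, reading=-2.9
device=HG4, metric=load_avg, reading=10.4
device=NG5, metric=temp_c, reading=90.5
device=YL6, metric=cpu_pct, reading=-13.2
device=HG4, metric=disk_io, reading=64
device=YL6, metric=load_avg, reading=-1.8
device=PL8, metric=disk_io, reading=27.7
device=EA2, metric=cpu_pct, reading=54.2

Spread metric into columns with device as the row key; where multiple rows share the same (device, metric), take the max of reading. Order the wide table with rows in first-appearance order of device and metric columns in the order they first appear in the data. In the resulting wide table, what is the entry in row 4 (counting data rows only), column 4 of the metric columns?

90.5

With rows in first-appearance order of device, row 4 is device=NG5. metric columns in first-appearance order: disk_io, load_avg, cpu_pct, temp_c; column 4 is temp_c.
Long rows with device=NG5, metric=temp_c: max(2.4, 90.5) = 90.5.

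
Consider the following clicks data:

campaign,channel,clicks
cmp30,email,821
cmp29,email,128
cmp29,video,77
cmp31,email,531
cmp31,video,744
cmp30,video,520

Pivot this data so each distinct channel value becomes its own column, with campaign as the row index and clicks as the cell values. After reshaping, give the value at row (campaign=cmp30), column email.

Wide layout: rows indexed by campaign, columns are the 2 distinct channel values (email, video).
Cell (campaign=cmp30, channel=email) draws from the long row where campaign=cmp30 and channel=email, which has clicks=821.

821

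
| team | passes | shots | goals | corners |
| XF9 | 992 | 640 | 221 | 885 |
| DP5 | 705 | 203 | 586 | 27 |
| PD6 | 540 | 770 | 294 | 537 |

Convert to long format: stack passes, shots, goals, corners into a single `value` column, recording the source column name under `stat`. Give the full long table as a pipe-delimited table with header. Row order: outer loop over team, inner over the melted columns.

Each (team, column) pair becomes one row: 3 × 4 = 12 rows.
For example, (XF9, passes) → value=992.

| team | stat | value |
| XF9 | passes | 992 |
| XF9 | shots | 640 |
| XF9 | goals | 221 |
| XF9 | corners | 885 |
| DP5 | passes | 705 |
| DP5 | shots | 203 |
| DP5 | goals | 586 |
| DP5 | corners | 27 |
| PD6 | passes | 540 |
| PD6 | shots | 770 |
| PD6 | goals | 294 |
| PD6 | corners | 537 |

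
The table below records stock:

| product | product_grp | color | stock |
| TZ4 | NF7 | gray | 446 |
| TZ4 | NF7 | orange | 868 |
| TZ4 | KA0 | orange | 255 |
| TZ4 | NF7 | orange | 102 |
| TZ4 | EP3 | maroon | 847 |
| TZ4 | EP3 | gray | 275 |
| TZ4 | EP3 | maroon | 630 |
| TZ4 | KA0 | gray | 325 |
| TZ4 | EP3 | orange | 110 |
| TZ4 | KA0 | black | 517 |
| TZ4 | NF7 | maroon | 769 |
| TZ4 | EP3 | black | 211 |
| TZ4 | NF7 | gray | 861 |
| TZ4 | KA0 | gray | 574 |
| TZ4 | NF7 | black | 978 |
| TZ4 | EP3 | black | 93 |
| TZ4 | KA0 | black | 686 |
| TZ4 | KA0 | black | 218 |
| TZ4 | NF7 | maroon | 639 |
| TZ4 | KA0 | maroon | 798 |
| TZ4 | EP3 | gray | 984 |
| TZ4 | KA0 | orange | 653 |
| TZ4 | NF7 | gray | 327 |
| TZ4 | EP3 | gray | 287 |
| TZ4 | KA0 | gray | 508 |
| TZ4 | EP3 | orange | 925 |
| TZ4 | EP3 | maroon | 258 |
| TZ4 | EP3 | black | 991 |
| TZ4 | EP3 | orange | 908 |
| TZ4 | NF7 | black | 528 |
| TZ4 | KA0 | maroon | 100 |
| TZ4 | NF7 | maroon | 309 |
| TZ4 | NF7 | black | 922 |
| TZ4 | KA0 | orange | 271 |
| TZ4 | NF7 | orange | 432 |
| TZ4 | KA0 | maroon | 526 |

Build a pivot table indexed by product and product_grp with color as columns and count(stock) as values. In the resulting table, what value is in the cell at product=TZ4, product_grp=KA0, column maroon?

3

Rows with product=TZ4, product_grp=KA0 and color=maroon: stock values are 798, 100, 526.
3 rows match — count = 3.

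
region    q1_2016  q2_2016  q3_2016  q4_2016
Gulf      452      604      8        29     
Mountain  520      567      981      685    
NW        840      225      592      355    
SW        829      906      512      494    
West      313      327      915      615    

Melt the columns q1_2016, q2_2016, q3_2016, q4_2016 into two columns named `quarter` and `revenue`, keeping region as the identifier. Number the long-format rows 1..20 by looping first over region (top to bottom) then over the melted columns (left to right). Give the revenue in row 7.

981

20 rows total (5 × 4). Row 7: index ⌊(7-1)/4⌋ = 1 into region → Mountain; (7-1) mod 4 = 2 into the melted columns → q3_2016.
So row 7 is (Mountain, q3_2016, 981); revenue = 981.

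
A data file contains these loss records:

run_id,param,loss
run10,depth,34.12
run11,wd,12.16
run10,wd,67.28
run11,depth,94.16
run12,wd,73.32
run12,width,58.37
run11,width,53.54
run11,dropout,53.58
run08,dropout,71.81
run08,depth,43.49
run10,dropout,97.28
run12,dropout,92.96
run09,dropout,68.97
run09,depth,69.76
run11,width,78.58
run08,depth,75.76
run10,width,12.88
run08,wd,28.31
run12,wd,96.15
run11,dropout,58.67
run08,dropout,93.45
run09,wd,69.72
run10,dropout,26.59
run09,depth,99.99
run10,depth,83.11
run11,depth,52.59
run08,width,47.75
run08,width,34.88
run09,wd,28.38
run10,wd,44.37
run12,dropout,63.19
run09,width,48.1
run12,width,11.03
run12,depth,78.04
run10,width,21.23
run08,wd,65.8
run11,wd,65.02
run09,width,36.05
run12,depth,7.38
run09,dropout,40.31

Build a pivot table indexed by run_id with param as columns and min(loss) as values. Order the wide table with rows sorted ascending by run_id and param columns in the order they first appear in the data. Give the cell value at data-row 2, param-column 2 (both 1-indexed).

With rows sorted ascending by run_id, row 2 is run_id=run09. param columns in first-appearance order: depth, wd, width, dropout; column 2 is wd.
Long rows with run_id=run09, param=wd: min(69.72, 28.38) = 28.38.

28.38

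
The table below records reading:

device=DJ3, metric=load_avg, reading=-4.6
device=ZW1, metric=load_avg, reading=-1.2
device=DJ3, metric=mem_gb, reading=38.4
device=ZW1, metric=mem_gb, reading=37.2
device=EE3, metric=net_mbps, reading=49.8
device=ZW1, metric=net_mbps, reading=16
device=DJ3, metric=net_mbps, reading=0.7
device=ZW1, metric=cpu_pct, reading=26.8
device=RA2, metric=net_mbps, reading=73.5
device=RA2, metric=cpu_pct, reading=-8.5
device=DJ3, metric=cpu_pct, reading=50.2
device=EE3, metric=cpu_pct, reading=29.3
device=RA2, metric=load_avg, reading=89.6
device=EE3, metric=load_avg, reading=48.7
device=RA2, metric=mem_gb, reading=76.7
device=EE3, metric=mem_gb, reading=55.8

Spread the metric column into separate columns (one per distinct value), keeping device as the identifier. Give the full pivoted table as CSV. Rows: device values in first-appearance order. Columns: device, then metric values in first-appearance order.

device,load_avg,mem_gb,net_mbps,cpu_pct
DJ3,-4.6,38.4,0.7,50.2
ZW1,-1.2,37.2,16,26.8
EE3,48.7,55.8,49.8,29.3
RA2,89.6,76.7,73.5,-8.5

Columns: device plus the 4 distinct metric values (load_avg, mem_gb, net_mbps, cpu_pct).
For example, row DJ3 column load_avg takes reading=-4.6 from the long row (DJ3, load_avg).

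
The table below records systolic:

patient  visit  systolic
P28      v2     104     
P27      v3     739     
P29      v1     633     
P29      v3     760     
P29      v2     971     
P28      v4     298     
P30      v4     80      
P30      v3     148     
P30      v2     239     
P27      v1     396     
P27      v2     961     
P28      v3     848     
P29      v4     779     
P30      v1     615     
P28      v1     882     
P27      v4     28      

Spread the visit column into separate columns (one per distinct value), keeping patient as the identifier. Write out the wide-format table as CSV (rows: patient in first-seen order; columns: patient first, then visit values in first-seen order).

Columns: patient plus the 4 distinct visit values (v2, v3, v1, v4).
For example, row P28 column v2 takes systolic=104 from the long row (P28, v2).

patient,v2,v3,v1,v4
P28,104,848,882,298
P27,961,739,396,28
P29,971,760,633,779
P30,239,148,615,80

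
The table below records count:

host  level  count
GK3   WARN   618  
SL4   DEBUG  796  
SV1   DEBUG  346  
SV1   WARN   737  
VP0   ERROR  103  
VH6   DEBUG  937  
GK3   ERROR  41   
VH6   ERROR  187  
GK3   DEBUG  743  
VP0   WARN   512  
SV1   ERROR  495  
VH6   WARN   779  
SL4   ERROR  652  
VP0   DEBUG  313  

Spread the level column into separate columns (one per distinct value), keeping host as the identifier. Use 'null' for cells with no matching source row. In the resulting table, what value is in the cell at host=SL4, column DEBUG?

796

The long row with host=SL4, level=DEBUG has count=796.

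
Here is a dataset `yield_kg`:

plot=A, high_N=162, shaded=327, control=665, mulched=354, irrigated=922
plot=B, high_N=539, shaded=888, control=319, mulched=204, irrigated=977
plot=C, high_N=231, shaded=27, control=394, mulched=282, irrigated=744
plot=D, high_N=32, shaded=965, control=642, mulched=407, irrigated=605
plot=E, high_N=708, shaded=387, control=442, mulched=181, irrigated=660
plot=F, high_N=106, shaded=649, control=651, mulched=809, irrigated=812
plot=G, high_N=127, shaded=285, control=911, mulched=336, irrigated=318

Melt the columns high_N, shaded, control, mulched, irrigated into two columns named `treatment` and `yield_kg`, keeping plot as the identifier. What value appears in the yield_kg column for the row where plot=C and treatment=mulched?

Unpivoting turns each (plot, wide-column) pair into one long row.
The wide cell at row C, column mulched holds 282, so the long row (C, mulched) has yield_kg=282.

282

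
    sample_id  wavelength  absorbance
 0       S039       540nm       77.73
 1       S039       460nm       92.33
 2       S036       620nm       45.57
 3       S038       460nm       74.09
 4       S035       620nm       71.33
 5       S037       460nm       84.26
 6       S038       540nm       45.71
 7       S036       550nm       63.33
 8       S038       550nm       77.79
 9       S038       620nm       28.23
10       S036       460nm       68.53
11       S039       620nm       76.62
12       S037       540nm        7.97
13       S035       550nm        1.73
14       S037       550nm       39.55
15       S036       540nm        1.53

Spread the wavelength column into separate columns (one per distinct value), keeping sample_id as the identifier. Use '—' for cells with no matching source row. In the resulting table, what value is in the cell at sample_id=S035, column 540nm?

No long-format row has sample_id=S035 and wavelength=540nm, so the cell is —.

—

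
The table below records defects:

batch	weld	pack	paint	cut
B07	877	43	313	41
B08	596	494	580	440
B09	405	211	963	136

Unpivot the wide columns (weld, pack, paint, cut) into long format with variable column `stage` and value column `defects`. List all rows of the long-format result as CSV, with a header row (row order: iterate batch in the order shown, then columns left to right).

Each (batch, column) pair becomes one row: 3 × 4 = 12 rows.
For example, (B07, weld) → defects=877.

batch,stage,defects
B07,weld,877
B07,pack,43
B07,paint,313
B07,cut,41
B08,weld,596
B08,pack,494
B08,paint,580
B08,cut,440
B09,weld,405
B09,pack,211
B09,paint,963
B09,cut,136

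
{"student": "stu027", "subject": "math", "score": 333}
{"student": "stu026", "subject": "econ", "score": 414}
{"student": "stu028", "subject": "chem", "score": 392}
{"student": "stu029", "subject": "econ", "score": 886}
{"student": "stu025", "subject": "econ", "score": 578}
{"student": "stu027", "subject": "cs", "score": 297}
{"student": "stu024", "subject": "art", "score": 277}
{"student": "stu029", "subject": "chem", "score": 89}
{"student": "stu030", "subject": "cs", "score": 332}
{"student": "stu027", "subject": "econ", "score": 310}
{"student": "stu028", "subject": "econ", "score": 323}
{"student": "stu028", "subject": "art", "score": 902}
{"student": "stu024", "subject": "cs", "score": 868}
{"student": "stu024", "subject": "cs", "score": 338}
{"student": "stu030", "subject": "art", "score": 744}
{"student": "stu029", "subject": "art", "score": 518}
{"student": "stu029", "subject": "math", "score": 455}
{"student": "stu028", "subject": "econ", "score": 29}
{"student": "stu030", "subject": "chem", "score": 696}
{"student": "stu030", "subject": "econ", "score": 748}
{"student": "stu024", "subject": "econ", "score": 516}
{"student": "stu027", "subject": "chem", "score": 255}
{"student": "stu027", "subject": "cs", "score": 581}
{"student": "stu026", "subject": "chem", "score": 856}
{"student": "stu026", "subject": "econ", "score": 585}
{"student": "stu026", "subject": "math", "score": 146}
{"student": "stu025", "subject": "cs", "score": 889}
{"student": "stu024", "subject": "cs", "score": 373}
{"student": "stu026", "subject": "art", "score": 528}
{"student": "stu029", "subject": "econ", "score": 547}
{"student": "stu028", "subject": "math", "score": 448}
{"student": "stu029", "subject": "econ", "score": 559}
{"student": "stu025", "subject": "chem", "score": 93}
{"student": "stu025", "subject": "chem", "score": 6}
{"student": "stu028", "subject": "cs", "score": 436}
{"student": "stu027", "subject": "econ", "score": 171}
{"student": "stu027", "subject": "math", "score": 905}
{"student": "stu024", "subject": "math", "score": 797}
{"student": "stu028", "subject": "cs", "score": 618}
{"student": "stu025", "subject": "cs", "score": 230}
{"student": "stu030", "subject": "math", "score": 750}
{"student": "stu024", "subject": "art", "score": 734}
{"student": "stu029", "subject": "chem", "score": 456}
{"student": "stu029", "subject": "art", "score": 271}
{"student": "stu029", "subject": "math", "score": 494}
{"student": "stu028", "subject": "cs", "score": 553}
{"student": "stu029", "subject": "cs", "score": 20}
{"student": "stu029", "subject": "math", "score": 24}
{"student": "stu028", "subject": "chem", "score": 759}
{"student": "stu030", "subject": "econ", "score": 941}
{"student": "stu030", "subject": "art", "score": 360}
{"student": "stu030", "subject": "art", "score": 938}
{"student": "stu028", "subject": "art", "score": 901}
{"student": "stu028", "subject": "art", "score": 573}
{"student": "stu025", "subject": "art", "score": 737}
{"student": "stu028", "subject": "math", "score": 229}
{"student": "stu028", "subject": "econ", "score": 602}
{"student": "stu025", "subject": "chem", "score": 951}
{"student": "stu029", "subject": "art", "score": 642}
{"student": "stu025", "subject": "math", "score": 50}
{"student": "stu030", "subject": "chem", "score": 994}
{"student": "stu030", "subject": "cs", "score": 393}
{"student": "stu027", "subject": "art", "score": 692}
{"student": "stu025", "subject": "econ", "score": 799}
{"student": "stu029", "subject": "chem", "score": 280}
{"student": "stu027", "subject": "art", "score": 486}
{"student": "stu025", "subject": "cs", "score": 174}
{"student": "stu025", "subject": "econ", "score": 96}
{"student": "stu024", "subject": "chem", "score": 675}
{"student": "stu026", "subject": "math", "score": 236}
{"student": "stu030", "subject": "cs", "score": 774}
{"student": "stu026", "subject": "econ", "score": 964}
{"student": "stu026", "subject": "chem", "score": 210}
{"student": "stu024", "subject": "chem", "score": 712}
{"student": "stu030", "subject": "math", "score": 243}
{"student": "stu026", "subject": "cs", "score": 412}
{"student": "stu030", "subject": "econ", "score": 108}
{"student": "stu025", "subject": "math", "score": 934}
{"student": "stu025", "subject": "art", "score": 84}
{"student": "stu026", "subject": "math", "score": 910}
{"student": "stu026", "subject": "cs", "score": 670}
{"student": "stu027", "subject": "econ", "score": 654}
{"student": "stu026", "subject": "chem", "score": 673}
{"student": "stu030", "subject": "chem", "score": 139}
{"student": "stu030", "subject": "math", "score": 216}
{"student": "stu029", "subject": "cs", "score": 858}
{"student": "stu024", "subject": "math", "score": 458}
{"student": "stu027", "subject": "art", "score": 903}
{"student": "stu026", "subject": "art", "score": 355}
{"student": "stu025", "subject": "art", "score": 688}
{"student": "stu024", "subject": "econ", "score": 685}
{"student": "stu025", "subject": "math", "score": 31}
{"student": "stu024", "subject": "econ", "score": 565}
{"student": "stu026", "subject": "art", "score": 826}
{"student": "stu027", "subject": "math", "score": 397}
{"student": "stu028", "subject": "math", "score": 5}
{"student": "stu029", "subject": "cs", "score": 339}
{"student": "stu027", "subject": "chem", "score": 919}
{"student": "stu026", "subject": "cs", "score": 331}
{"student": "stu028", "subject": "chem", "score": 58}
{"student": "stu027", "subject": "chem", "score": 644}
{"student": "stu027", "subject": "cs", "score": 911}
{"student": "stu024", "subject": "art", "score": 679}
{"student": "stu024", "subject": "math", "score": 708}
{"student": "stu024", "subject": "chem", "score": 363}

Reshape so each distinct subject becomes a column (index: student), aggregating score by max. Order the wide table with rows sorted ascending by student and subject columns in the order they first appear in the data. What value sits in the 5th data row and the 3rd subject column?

With rows sorted ascending by student, row 5 is student=stu028. subject columns in first-appearance order: math, econ, chem, cs, art; column 3 is chem.
Long rows with student=stu028, subject=chem: max(392, 759, 58) = 759.

759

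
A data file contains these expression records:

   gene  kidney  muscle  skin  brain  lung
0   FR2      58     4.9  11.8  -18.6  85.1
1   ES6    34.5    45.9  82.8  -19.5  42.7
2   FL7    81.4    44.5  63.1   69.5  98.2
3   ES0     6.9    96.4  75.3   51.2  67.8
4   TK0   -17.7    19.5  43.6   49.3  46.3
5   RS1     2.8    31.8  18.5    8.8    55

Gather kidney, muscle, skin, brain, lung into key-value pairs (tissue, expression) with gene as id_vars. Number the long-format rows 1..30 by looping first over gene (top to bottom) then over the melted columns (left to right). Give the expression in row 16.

30 rows total (6 × 5). Row 16: index ⌊(16-1)/5⌋ = 3 into gene → ES0; (16-1) mod 5 = 0 into the melted columns → kidney.
So row 16 is (ES0, kidney, 6.9); expression = 6.9.

6.9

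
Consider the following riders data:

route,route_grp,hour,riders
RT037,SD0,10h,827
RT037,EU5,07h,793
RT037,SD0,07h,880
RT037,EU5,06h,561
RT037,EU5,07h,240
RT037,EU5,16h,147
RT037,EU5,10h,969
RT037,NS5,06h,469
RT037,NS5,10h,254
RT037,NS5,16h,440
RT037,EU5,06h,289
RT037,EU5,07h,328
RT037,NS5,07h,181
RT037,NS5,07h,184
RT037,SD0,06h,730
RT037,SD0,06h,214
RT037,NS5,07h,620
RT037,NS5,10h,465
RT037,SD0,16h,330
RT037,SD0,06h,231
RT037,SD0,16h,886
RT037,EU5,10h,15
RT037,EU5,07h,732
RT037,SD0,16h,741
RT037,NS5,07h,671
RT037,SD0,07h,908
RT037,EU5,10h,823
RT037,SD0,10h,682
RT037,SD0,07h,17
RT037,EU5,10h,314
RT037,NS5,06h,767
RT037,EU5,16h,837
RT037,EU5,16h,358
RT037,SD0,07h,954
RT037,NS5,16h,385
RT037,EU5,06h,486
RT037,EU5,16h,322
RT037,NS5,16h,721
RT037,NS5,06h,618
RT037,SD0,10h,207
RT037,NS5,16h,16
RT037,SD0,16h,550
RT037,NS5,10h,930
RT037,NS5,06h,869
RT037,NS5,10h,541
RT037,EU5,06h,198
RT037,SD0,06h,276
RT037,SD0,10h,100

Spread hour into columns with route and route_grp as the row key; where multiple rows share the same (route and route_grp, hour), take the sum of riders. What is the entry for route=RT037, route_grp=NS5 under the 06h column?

2723

Rows with route=RT037, route_grp=NS5 and hour=06h: riders values are 469, 767, 618, 869.
469 + 767 + 618 + 869 = 2723.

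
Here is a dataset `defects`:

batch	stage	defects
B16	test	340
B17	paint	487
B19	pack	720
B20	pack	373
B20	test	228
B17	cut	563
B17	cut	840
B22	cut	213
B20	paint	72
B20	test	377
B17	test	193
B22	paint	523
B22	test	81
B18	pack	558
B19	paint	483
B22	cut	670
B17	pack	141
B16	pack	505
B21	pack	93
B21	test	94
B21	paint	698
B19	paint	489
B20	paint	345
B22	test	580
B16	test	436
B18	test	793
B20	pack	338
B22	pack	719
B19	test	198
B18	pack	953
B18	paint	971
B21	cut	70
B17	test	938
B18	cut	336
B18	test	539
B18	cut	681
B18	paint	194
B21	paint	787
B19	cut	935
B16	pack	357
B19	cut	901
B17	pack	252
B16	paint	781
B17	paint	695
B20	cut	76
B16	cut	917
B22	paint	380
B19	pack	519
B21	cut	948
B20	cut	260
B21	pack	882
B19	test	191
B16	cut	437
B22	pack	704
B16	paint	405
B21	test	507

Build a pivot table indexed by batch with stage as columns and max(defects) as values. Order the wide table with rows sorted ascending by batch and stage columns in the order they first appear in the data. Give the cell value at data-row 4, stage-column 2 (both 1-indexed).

With rows sorted ascending by batch, row 4 is batch=B19. stage columns in first-appearance order: test, paint, pack, cut; column 2 is paint.
Long rows with batch=B19, stage=paint: max(483, 489) = 489.

489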